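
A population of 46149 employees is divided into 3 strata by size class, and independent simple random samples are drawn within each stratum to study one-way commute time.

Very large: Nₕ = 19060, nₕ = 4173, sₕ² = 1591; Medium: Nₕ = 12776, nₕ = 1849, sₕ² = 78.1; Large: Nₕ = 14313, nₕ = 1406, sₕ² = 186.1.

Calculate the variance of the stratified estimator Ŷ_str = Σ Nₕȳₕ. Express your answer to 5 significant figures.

1.3853 × 10^8

Var(Ŷ_str) = Σₕ Nₕ²(1 − fₕ)sₕ²/nₕ.
Very large: 19060²·(1 − 4173/19060)·1591/4173 = 1.0818122 × 10^8.
Medium: 12776²·(1 − 1849/12776)·78.1/1849 = 5.8967127 × 10^6.
Large: 14313²·(1 − 1406/14313)·186.1/1406 = 2.4452149 × 10^7.
Sum = 1.3853008 × 10^8.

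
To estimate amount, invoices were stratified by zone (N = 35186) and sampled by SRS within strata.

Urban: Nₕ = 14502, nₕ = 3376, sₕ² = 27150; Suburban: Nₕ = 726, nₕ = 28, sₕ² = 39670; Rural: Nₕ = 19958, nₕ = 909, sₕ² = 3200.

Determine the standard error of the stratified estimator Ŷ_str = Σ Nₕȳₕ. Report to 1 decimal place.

57912.9

Var(Ŷ_str) = Σₕ Nₕ²(1 − fₕ)sₕ²/nₕ.
Urban: 14502²·(1 − 3376/14502)·27150/3376 = 1.2975806 × 10^9.
Suburban: 726²·(1 − 28/726)·39670/28 = 7.1795333 × 10^8.
Rural: 19958²·(1 − 909/19958)·3200/909 = 1.3383672 × 10^9.
Sum = 3.3539011 × 10^9.
SE = √(3.3539011 × 10^9) = 57912.9.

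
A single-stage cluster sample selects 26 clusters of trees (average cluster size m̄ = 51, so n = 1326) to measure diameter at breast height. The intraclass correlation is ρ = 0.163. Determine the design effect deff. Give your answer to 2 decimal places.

9.15

deff = 1 + (51 − 1)·0.163 = 1 + 8.15 = 9.15.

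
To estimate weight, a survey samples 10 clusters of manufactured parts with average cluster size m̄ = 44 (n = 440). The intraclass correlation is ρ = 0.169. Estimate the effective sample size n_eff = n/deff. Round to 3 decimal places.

53.224

deff = 1 + (44 − 1)·0.169 = 1 + 7.267 = 8.267.
n_eff = 440 / 8.267 = 53.224.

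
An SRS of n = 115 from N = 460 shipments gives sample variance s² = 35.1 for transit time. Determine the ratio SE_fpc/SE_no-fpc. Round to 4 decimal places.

0.8660

f = n/N = 115/460 = 0.25000000.
SE_no-fpc = √(s²/n) = 0.55246483; SE_fpc = √((1−f)s²/n) = 0.47844858.
Ratio = √(1−f) = 0.86602540.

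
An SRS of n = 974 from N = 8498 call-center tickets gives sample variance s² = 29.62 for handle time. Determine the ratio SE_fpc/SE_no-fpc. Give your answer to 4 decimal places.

f = n/N = 974/8498 = 0.11461520.
SE_no-fpc = √(s²/n) = 0.17438658; SE_fpc = √((1−f)s²/n) = 0.16408885.
Ratio = √(1−f) = 0.94094888.

0.9409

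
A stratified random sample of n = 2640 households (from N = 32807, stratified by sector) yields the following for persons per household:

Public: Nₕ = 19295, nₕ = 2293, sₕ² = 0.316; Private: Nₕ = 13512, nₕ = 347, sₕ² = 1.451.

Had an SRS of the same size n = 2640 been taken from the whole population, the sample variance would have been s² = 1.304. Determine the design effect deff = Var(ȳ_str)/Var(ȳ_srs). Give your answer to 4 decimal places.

Var(ȳ_str) = Σ Wₕ²(1−fₕ)sₕ²/nₕ with Wₕ = Nₕ/32807:
  Public: (19295/32807)²·(1−2293/19295)·0.316/2293 = 4.20044 × 10^-5
  Private: (13512/32807)²·(1−347/13512)·1.451/347 = 6.9110717 × 10^-4
  → Var(ȳ_str) = 7.3311157 × 10^-4.
Var(ȳ_srs) = (1 − 2640/32807)·1.304/2640 = 4.5419178 × 10^-4.
deff = (7.3311157 × 10^-4) / (4.5419178 × 10^-4) = 1.6141.

1.6141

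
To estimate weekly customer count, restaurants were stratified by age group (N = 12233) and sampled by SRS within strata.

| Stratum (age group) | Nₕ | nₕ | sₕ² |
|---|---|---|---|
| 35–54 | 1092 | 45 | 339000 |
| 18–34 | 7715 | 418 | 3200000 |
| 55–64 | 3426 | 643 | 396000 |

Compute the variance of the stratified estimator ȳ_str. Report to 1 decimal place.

Var(ȳ_str) = Σₕ Wₕ²(1 − fₕ)sₕ²/nₕ with Wₕ = Nₕ/N, N = 12233.
35–54: Wₕ = 0.08926674; term = 0.08926674²·(1 − 0.04120879)·339000/45 = 57.555993.
18–34: Wₕ = 0.63067114; term = 0.63067114²·(1 − 0.05418017)·3200000/418 = 2879.9704.
55–64: Wₕ = 0.28006213; term = 0.28006213²·(1 − 0.18768243)·396000/643 = 39.239081.
Sum = 2976.7655.

2976.8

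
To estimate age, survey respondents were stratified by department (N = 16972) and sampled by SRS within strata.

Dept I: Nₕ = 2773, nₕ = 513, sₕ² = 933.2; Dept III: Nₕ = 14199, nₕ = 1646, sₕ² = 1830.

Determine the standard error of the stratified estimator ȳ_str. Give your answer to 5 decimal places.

Var(ȳ_str) = Σₕ Wₕ²(1 − fₕ)sₕ²/nₕ with Wₕ = Nₕ/N, N = 16972.
Dept I: Wₕ = 0.16338675; term = 0.16338675²·(1 − 0.18499820)·933.2/513 = 0.039577616.
Dept III: Wₕ = 0.83661325; term = 0.83661325²·(1 − 0.11592366)·1830/1646 = 0.68795574.
Sum = 0.72753336.
SE = √(0.72753336) = 0.85296.

0.85296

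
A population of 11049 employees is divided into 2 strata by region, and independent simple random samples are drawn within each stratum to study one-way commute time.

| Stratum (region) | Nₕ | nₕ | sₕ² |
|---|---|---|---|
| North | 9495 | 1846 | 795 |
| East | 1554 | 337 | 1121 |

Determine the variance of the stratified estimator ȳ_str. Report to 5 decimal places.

0.30774

Var(ȳ_str) = Σₕ Wₕ²(1 − fₕ)sₕ²/nₕ with Wₕ = Nₕ/N, N = 11049.
North: Wₕ = 0.85935379; term = 0.85935379²·(1 − 0.19441811)·795/1846 = 0.25620589.
East: Wₕ = 0.14064621; term = 0.14064621²·(1 − 0.21685972)·1121/337 = 0.051531331.
Sum = 0.30773722.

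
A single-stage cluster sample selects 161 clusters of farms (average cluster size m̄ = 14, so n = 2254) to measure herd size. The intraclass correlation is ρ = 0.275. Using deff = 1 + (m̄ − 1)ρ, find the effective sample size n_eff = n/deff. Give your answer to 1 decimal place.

deff = 1 + (14 − 1)·0.275 = 1 + 3.575 = 4.575.
n_eff = 2254 / 4.575 = 492.7.

492.7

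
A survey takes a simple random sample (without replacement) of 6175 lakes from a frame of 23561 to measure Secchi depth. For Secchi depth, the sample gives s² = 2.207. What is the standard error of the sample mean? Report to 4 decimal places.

Under SRS without replacement, Var(ȳ) = (1 − f)·s²/n with f = n/N = 6175/23561 = 0.26208565.
Var(ȳ) = (1 − 0.26208565)·2.207/6175 = 0.73791435·3.5740891 × 10^-4 = 2.6373716 × 10^-4.
SE(ȳ) = √(2.6373716 × 10^-4) = 0.0162.

0.0162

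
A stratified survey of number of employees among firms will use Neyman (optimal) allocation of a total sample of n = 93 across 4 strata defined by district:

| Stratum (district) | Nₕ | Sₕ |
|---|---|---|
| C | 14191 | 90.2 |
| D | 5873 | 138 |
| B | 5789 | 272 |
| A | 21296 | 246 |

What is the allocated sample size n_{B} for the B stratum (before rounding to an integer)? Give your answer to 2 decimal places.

16.45

Neyman allocation: nₕ = n·NₕSₕ / Σⱼ NⱼSⱼ.
Σ NⱼSⱼ = 14191·90.2 + 5873·138 + 5789·272 + 21296·246 = 8.9039262 × 10^6.
n_{B} = 93·5789·272 / (8.9039262 × 10^6) = 16.45.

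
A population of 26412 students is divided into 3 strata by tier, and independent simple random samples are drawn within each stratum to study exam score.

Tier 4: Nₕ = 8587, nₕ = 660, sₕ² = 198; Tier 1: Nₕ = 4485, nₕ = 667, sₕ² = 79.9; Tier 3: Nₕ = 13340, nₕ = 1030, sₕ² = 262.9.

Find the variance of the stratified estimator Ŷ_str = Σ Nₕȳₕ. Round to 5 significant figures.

6.4387 × 10^7

Var(Ŷ_str) = Σₕ Nₕ²(1 − fₕ)sₕ²/nₕ.
Tier 4: 8587²·(1 − 660/8587)·198/660 = 2.0420745 × 10^7.
Tier 1: 4485²·(1 − 667/4485)·79.9/667 = 2.0512534 × 10^6.
Tier 3: 13340²·(1 − 1030/13340)·262.9/1030 = 4.1914785 × 10^7.
Sum = 6.4386783 × 10^7.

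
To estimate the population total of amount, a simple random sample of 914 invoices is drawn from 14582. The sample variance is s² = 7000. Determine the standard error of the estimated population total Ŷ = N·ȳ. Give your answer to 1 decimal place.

Var(Ŷ) = N²·Var(ȳ) = N²·(1 − n/N)·s²/n.
f = 914/14582 = 0.06268002; Var(ȳ) = 0.93731998·7000/914 = 7.1785994.
Var(Ŷ) = 14582² · 7.1785994 = 1.5264195 × 10^9.
SE(Ŷ) = √(1.5264195 × 10^9) = 39069.4.

39069.4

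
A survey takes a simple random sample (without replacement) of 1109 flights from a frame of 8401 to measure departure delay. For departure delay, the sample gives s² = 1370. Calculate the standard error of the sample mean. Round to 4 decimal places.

1.0355

Under SRS without replacement, Var(ȳ) = (1 − f)·s²/n with f = n/N = 1109/8401 = 0.13200809.
Var(ȳ) = (1 − 0.13200809)·1370/1109 = 0.86799191·1.2353472 = 1.0722713.
SE(ȳ) = √(1.0722713) = 1.0355.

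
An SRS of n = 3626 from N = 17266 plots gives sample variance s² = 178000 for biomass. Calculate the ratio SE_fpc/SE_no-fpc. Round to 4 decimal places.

f = n/N = 3626/17266 = 0.21000811.
SE_no-fpc = √(s²/n) = 7.0064189; SE_fpc = √((1−f)s²/n) = 6.2274094.
Ratio = √(1−f) = 0.88881488.

0.8888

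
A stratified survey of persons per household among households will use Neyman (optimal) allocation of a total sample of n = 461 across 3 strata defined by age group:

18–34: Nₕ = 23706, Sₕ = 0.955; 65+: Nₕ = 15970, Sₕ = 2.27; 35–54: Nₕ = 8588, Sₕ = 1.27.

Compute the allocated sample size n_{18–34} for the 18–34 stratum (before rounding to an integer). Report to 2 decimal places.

Neyman allocation: nₕ = n·NₕSₕ / Σⱼ NⱼSⱼ.
Σ NⱼSⱼ = 23706·0.955 + 15970·2.27 + 8588·1.27 = 69797.89.
n_{18–34} = 461·23706·0.955 / 69797.89 = 149.53.

149.53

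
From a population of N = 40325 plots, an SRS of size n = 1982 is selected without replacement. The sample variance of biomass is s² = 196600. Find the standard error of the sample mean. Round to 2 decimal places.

Under SRS without replacement, Var(ȳ) = (1 − f)·s²/n with f = n/N = 1982/40325 = 0.04915065.
Var(ȳ) = (1 − 0.04915065)·196600/1982 = 0.95084935·99.192735 = 94.317347.
SE(ȳ) = √(94.317347) = 9.71.

9.71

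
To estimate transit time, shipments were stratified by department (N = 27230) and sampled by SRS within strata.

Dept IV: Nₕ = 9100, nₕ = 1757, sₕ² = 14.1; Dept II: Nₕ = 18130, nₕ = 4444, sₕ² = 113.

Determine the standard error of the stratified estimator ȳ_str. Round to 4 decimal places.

Var(ȳ_str) = Σₕ Wₕ²(1 − fₕ)sₕ²/nₕ with Wₕ = Nₕ/N, N = 27230.
Dept IV: Wₕ = 0.33419023; term = 0.33419023²·(1 − 0.19307692)·14.1/1757 = 7.2321427 × 10^-4.
Dept II: Wₕ = 0.66580977; term = 0.66580977²·(1 − 0.24511859)·113/4444 = 0.0085090965.
Sum = 0.0092323108.
SE = √(0.0092323108) = 0.0961.

0.0961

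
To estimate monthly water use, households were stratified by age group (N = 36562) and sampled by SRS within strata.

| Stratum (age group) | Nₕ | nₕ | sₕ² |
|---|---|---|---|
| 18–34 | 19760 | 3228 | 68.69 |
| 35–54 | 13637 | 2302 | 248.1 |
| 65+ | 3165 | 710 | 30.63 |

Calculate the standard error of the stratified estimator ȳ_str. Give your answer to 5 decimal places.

Var(ȳ_str) = Σₕ Wₕ²(1 − fₕ)sₕ²/nₕ with Wₕ = Nₕ/N, N = 36562.
18–34: Wₕ = 0.54045184; term = 0.54045184²·(1 − 0.16336032)·68.69/3228 = 0.0052001089.
35–54: Wₕ = 0.37298288; term = 0.37298288²·(1 − 0.16880546)·248.1/2302 = 0.012462407.
65+: Wₕ = 0.08656529; term = 0.08656529²·(1 − 0.22432859)·30.63/710 = 2.5075752 × 10^-4.
Sum = 0.017913273.
SE = √(0.017913273) = 0.13384.

0.13384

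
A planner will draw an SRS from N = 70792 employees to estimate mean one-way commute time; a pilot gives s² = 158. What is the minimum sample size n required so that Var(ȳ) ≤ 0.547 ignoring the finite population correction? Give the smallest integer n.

Without fpc, n₀ = s²/D = 158/0.547 = 288.8483.
Rounding up, n = 289.

289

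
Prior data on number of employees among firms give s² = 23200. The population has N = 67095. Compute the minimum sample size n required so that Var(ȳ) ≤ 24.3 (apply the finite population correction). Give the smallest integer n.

942

Without fpc, n₀ = s²/D = 23200/24.3 = 954.7325.
With fpc, (1 − n/N)·s²/n ≤ D requires n ≥ n₀/(1 + n₀/N) = 954.7325/(1 + 954.7325/67095) = 941.3377.
Rounding up, n = 942.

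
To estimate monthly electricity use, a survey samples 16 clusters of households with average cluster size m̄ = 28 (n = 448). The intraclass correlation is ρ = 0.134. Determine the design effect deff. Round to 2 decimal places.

4.62

deff = 1 + (28 − 1)·0.134 = 1 + 3.618 = 4.618.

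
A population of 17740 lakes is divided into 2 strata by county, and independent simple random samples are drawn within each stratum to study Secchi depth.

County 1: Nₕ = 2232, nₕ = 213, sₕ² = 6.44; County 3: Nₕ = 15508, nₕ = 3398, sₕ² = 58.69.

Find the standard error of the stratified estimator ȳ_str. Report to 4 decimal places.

Var(ȳ_str) = Σₕ Wₕ²(1 − fₕ)sₕ²/nₕ with Wₕ = Nₕ/N, N = 17740.
County 1: Wₕ = 0.12581736; term = 0.12581736²·(1 − 0.09543011)·6.44/213 = 4.3294182 × 10^-4.
County 3: Wₕ = 0.87418264; term = 0.87418264²·(1 − 0.21911272)·58.69/3398 = 0.010307028.
Sum = 0.01073997.
SE = √(0.01073997) = 0.1036.

0.1036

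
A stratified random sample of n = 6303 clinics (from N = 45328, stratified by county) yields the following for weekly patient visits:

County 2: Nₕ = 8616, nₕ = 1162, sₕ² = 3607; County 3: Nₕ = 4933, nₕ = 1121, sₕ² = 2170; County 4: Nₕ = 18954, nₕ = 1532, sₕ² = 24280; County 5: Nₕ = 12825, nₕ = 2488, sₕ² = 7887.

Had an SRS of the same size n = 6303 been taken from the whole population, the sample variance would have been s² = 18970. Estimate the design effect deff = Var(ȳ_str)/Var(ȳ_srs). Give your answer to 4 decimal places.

1.1062

Var(ȳ_str) = Σ Wₕ²(1−fₕ)sₕ²/nₕ with Wₕ = Nₕ/45328:
  County 2: (8616/45328)²·(1−1162/8616)·3607/1162 = 0.097029095
  County 3: (4933/45328)²·(1−1121/4933)·2170/1121 = 0.017716789
  County 4: (18954/45328)²·(1−1532/18954)·24280/1532 = 2.5471568
  County 5: (12825/45328)²·(1−2488/12825)·7887/2488 = 0.20454094
  → Var(ȳ_str) = 2.8664436.
Var(ȳ_srs) = (1 − 6303/45328)·18970/6303 = 2.5911728.
deff = 2.8664436 / 2.5911728 = 1.1062.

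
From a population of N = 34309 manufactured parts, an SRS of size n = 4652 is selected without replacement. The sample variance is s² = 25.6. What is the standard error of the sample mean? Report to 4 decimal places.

Under SRS without replacement, Var(ȳ) = (1 − f)·s²/n with f = n/N = 4652/34309 = 0.13559124.
Var(ȳ) = (1 − 0.13559124)·25.6/4652 = 0.86440876·0.0055030095 = 0.0047568496.
SE(ȳ) = √(0.0047568496) = 0.0690.

0.0690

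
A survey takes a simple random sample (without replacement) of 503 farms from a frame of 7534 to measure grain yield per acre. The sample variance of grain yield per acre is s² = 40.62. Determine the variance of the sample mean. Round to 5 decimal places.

Under SRS without replacement, Var(ȳ) = (1 − f)·s²/n with f = n/N = 503/7534 = 0.06676400.
Var(ȳ) = (1 − 0.06676400)·40.62/503 = 0.93323600·0.080755467 = 0.075363909.

0.07536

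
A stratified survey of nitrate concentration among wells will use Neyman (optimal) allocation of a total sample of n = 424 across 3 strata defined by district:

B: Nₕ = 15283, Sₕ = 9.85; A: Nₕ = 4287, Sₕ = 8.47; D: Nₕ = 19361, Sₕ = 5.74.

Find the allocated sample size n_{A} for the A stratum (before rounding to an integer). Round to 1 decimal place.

51.7

Neyman allocation: nₕ = n·NₕSₕ / Σⱼ NⱼSⱼ.
Σ NⱼSⱼ = 15283·9.85 + 4287·8.47 + 19361·5.74 = 297980.58.
n_{A} = 424·4287·8.47 / 297980.58 = 51.7.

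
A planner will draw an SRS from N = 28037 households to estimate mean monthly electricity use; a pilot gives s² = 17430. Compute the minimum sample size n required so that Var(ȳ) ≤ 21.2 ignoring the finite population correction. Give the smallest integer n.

Without fpc, n₀ = s²/D = 17430/21.2 = 822.1698.
Rounding up, n = 823.

823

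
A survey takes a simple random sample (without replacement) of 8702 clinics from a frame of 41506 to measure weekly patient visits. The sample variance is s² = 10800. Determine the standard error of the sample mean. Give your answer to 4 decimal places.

0.9904

Under SRS without replacement, Var(ȳ) = (1 − f)·s²/n with f = n/N = 8702/41506 = 0.20965644.
Var(ȳ) = (1 − 0.20965644)·10800/8702 = 0.79034356·1.241094 = 0.98089066.
SE(ȳ) = √(0.98089066) = 0.9904.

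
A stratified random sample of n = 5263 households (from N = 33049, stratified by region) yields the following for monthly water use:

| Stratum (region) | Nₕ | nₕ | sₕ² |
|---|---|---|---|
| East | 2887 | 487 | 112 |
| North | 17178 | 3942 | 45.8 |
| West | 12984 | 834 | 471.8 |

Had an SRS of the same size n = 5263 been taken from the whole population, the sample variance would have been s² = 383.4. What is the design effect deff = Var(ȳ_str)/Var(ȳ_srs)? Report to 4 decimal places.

1.3974

Var(ȳ_str) = Σ Wₕ²(1−fₕ)sₕ²/nₕ with Wₕ = Nₕ/33049:
  East: (2887/33049)²·(1−487/2887)·112/487 = 0.0014589165
  North: (17178/33049)²·(1−3942/17178)·45.8/3942 = 0.0024185862
  West: (12984/33049)²·(1−834/12984)·471.8/834 = 0.081707143
  → Var(ȳ_str) = 0.085584646.
Var(ȳ_srs) = (1 − 5263/33049)·383.4/5263 = 0.061247229.
deff = 0.085584646 / 0.061247229 = 1.3974.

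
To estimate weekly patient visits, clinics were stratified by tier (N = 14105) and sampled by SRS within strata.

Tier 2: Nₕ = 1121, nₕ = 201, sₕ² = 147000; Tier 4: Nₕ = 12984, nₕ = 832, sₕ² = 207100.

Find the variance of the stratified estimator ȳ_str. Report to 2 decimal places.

201.20

Var(ȳ_str) = Σₕ Wₕ²(1 − fₕ)sₕ²/nₕ with Wₕ = Nₕ/N, N = 14105.
Tier 2: Wₕ = 0.07947536; term = 0.07947536²·(1 − 0.17930419)·147000/201 = 3.7911288.
Tier 4: Wₕ = 0.92052464; term = 0.92052464²·(1 − 0.06407887)·207100/832 = 197.40896.
Sum = 201.20009.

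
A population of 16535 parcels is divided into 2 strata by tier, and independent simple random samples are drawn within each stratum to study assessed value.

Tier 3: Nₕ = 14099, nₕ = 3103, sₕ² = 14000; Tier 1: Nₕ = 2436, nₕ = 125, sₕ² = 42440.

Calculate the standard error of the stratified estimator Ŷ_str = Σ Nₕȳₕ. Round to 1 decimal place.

51096.3

Var(Ŷ_str) = Σₕ Nₕ²(1 − fₕ)sₕ²/nₕ.
Tier 3: 14099²·(1 − 3103/14099)·14000/3103 = 6.9947034 × 10^8.
Tier 1: 2436²·(1 − 125/2436)·42440/125 = 1.9113604 × 10^9.
Sum = 2.6108307 × 10^9.
SE = √(2.6108307 × 10^9) = 51096.3.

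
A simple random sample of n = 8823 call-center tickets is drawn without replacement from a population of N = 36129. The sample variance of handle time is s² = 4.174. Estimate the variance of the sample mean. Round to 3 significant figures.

3.58 × 10^-4

Under SRS without replacement, Var(ȳ) = (1 − f)·s²/n with f = n/N = 8823/36129 = 0.24420825.
Var(ȳ) = (1 − 0.24420825)·4.174/8823 = 0.75579175·4.7308172 × 10^-4 = 3.5755126 × 10^-4.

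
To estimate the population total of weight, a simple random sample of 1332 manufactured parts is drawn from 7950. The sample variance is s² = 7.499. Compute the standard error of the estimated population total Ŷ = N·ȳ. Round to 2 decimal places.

Var(Ŷ) = N²·Var(ȳ) = N²·(1 − n/N)·s²/n.
f = 1332/7950 = 0.16754717; Var(ȳ) = 0.83245283·7.499/1332 = 0.0046866094.
Var(Ŷ) = 7950² · 0.0046866094 = 296205.43.
SE(Ŷ) = √(296205.43) = 544.25.

544.25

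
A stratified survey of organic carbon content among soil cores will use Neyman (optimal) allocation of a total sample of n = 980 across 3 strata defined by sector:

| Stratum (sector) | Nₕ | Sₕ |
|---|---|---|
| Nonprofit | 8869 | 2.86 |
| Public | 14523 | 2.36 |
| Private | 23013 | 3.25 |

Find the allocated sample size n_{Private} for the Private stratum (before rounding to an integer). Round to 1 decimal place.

545.2

Neyman allocation: nₕ = n·NₕSₕ / Σⱼ NⱼSⱼ.
Σ NⱼSⱼ = 8869·2.86 + 14523·2.36 + 23013·3.25 = 134431.87.
n_{Private} = 980·23013·3.25 / 134431.87 = 545.2.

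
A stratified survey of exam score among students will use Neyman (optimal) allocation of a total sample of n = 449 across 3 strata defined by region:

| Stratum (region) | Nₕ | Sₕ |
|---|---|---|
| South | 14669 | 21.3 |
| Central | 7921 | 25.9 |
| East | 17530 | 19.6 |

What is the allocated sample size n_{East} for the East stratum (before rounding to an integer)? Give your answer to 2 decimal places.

179.14

Neyman allocation: nₕ = n·NₕSₕ / Σⱼ NⱼSⱼ.
Σ NⱼSⱼ = 14669·21.3 + 7921·25.9 + 17530·19.6 = 861191.6.
n_{East} = 449·17530·19.6 / 861191.6 = 179.14.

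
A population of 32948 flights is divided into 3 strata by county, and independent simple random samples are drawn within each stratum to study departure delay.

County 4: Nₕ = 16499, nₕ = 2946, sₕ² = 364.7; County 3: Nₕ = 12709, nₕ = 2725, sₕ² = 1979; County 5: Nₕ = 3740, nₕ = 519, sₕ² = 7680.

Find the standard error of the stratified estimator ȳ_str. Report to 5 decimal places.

0.52402

Var(ȳ_str) = Σₕ Wₕ²(1 − fₕ)sₕ²/nₕ with Wₕ = Nₕ/N, N = 32948.
County 4: Wₕ = 0.50075877; term = 0.50075877²·(1 − 0.17855628)·364.7/2946 = 0.02549987.
County 3: Wₕ = 0.38572903; term = 0.38572903²·(1 − 0.21441498)·1979/2725 = 0.084886206.
County 5: Wₕ = 0.11351220; term = 0.11351220²·(1 − 0.13877005)·7680/519 = 0.16420942.
Sum = 0.2745955.
SE = √(0.2745955) = 0.52402.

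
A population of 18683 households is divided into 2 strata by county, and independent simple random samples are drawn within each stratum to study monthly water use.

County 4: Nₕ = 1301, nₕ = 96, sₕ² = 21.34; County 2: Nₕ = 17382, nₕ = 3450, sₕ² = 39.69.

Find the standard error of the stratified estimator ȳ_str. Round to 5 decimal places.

0.09476

Var(ȳ_str) = Σₕ Wₕ²(1 − fₕ)sₕ²/nₕ with Wₕ = Nₕ/N, N = 18683.
County 4: Wₕ = 0.06963550; term = 0.06963550²·(1 − 0.07378939)·21.34/96 = 9.9837638 × 10^-4.
County 2: Wₕ = 0.93036450; term = 0.93036450²·(1 − 0.19848119)·39.69/3450 = 0.0079814535.
Sum = 0.0089798299.
SE = √(0.0089798299) = 0.09476.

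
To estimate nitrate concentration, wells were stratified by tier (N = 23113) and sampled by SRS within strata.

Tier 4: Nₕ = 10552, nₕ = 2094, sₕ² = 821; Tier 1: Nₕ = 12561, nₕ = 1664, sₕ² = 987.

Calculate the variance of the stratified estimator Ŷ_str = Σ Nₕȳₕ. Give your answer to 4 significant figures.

1.162 × 10^8

Var(Ŷ_str) = Σₕ Nₕ²(1 − fₕ)sₕ²/nₕ.
Tier 4: 10552²·(1 − 2094/10552)·821/2094 = 3.4992014 × 10^7.
Tier 1: 12561²·(1 − 1664/12561)·987/1664 = 8.118859 × 10^7.
Sum = 1.161806 × 10^8.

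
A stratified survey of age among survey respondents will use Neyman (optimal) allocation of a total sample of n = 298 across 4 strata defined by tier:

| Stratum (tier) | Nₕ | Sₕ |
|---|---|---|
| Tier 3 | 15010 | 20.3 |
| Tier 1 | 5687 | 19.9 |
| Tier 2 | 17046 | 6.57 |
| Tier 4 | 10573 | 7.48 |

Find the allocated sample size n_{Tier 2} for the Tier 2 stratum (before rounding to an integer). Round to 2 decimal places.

54.81

Neyman allocation: nₕ = n·NₕSₕ / Σⱼ NⱼSⱼ.
Σ NⱼSⱼ = 15010·20.3 + 5687·19.9 + 17046·6.57 + 10573·7.48 = 608952.56.
n_{Tier 2} = 298·17046·6.57 / 608952.56 = 54.81.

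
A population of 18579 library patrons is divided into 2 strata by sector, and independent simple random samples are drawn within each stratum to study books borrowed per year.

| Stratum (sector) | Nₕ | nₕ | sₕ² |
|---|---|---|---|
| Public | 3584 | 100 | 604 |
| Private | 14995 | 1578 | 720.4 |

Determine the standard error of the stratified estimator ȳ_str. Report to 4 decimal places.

0.6961

Var(ȳ_str) = Σₕ Wₕ²(1 − fₕ)sₕ²/nₕ with Wₕ = Nₕ/N, N = 18579.
Public: Wₕ = 0.19290597; term = 0.19290597²·(1 − 0.02790179)·604/100 = 0.21849345.
Private: Wₕ = 0.80709403; term = 0.80709403²·(1 − 0.10523508)·720.4/1578 = 0.26608716.
Sum = 0.48458061.
SE = √(0.48458061) = 0.6961.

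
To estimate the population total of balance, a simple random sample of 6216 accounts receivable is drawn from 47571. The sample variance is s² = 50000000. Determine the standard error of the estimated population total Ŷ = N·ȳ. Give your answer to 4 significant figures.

Var(Ŷ) = N²·Var(ȳ) = N²·(1 − n/N)·s²/n.
f = 6216/47571 = 0.13066784; Var(ȳ) = 0.86933216·50000000/6216 = 6992.6975.
Var(Ŷ) = 47571² · 6992.6975 = 1.5824475 × 10^13.
SE(Ŷ) = √(1.5824475 × 10^13) = 3.978 × 10^6.

3.978 × 10^6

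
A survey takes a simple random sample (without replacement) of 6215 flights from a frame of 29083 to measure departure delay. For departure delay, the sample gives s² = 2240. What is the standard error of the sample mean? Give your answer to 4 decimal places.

0.5324

Under SRS without replacement, Var(ȳ) = (1 − f)·s²/n with f = n/N = 6215/29083 = 0.21369872.
Var(ȳ) = (1 − 0.21369872)·2240/6215 = 0.78630128·0.36041834 = 0.2833974.
SE(ȳ) = √(0.2833974) = 0.5324.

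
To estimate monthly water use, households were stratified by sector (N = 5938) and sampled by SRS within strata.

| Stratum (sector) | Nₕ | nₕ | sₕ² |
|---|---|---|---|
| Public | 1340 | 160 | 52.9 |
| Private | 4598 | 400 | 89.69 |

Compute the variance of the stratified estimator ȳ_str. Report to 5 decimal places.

0.13757

Var(ȳ_str) = Σₕ Wₕ²(1 − fₕ)sₕ²/nₕ with Wₕ = Nₕ/N, N = 5938.
Public: Wₕ = 0.22566521; term = 0.22566521²·(1 − 0.11940299)·52.9/160 = 0.014826618.
Private: Wₕ = 0.77433479; term = 0.77433479²·(1 − 0.08699435)·89.69/400 = 0.12274818.
Sum = 0.1375748.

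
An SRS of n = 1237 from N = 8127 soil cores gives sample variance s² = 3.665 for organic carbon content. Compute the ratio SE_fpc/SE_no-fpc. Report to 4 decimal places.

f = n/N = 1237/8127 = 0.15220869.
SE_no-fpc = √(s²/n) = 0.05443173; SE_fpc = √((1−f)s²/n) = 0.050118333.
Ratio = √(1−f) = 0.92075584.

0.9208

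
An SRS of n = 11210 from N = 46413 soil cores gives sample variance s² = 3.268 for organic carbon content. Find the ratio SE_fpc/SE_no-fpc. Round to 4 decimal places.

f = n/N = 11210/46413 = 0.24152716.
SE_no-fpc = √(s²/n) = 0.017074116; SE_fpc = √((1−f)s²/n) = 0.014869906.
Ratio = √(1−f) = 0.87090346.

0.8709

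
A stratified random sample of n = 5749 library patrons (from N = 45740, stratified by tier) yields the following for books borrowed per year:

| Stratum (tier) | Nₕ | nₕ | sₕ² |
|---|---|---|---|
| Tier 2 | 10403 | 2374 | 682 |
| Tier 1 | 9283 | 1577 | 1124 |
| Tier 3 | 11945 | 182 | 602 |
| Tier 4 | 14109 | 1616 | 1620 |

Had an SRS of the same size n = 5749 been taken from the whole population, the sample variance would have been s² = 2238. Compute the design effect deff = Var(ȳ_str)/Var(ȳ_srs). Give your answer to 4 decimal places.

1.0061

Var(ȳ_str) = Σ Wₕ²(1−fₕ)sₕ²/nₕ with Wₕ = Nₕ/45740:
  Tier 2: (10403/45740)²·(1−2374/10403)·682/2374 = 0.011469154
  Tier 1: (9283/45740)²·(1−1577/9283)·1124/1577 = 0.024370231
  Tier 3: (11945/45740)²·(1−182/11945)·602/182 = 0.22214525
  Tier 4: (14109/45740)²·(1−1616/14109)·1620/1616 = 0.084458684
  → Var(ȳ_str) = 0.34244332.
Var(ȳ_srs) = (1 − 5749/45740)·2238/5749 = 0.34035637.
deff = 0.34244332 / 0.34035637 = 1.0061.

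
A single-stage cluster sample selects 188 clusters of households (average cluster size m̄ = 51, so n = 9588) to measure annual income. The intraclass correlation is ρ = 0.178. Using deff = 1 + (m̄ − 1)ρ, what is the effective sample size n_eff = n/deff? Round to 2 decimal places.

968.48

deff = 1 + (51 − 1)·0.178 = 1 + 8.9 = 9.9.
n_eff = 9588 / 9.9 = 968.48.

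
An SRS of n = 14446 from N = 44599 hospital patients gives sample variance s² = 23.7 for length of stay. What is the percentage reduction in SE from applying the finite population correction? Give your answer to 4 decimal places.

17.7752

f = n/N = 14446/44599 = 0.32390861.
SE_no-fpc = √(s²/n) = 0.040504229; SE_fpc = √((1−f)s²/n) = 0.033304512.
Ratio = √(1−f) = 0.82224777. Reduction = 100·(1 − 0.82224777) = 17.7752%.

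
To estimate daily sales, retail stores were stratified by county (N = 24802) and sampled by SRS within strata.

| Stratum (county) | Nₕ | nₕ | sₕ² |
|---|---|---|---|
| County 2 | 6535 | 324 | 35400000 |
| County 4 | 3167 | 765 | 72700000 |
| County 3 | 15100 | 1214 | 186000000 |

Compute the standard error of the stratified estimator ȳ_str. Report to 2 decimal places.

Var(ȳ_str) = Σₕ Wₕ²(1 − fₕ)sₕ²/nₕ with Wₕ = Nₕ/N, N = 24802.
County 2: Wₕ = 0.26348682; term = 0.26348682²·(1 − 0.04957919)·35400000/324 = 7209.2812.
County 4: Wₕ = 0.12769132; term = 0.12769132²·(1 − 0.24155352)·72700000/765 = 1175.224.
County 3: Wₕ = 0.60882187; term = 0.60882187²·(1 − 0.08039735)·186000000/1214 = 52224.58.
Sum = 60609.085.
SE = √(60609.085) = 246.19.

246.19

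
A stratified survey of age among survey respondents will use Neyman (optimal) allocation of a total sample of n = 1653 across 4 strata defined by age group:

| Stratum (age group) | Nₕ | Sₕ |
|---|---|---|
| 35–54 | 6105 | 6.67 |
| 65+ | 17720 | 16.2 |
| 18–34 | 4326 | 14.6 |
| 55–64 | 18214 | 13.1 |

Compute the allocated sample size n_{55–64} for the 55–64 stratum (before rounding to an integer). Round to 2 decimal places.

626.50

Neyman allocation: nₕ = n·NₕSₕ / Σⱼ NⱼSⱼ.
Σ NⱼSⱼ = 6105·6.67 + 17720·16.2 + 4326·14.6 + 18214·13.1 = 629547.35.
n_{55–64} = 1653·18214·13.1 / 629547.35 = 626.50.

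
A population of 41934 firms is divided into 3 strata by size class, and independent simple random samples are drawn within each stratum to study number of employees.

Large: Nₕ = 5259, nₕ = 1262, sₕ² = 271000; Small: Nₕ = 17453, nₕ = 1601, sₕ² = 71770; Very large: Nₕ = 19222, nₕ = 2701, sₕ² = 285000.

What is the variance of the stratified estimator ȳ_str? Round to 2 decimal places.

28.68

Var(ȳ_str) = Σₕ Wₕ²(1 − fₕ)sₕ²/nₕ with Wₕ = Nₕ/N, N = 41934.
Large: Wₕ = 0.12541136; term = 0.12541136²·(1 − 0.23996958)·271000/1262 = 2.5669338.
Small: Wₕ = 0.41620165; term = 0.41620165²·(1 − 0.09173208)·71770/1601 = 7.0529886.
Very large: Wₕ = 0.45838699; term = 0.45838699²·(1 − 0.14051608)·285000/2701 = 19.055599.
Sum = 28.675521.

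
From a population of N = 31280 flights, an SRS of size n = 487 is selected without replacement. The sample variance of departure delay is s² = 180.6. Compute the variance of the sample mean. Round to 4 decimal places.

0.3651

Under SRS without replacement, Var(ȳ) = (1 − f)·s²/n with f = n/N = 487/31280 = 0.01556905.
Var(ȳ) = (1 − 0.01556905)·180.6/487 = 0.98443095·0.37084189 = 0.36506823.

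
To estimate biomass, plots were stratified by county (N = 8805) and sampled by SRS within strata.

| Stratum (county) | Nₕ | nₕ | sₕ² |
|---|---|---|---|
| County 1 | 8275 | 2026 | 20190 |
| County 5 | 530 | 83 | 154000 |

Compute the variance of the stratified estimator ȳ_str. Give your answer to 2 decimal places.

12.32

Var(ȳ_str) = Σₕ Wₕ²(1 − fₕ)sₕ²/nₕ with Wₕ = Nₕ/N, N = 8805.
County 1: Wₕ = 0.93980693; term = 0.93980693²·(1 − 0.24483384)·20190/2026 = 6.6468623.
County 5: Wₕ = 0.06019307; term = 0.06019307²·(1 − 0.15660377)·154000/83 = 5.6697943.
Sum = 12.316657.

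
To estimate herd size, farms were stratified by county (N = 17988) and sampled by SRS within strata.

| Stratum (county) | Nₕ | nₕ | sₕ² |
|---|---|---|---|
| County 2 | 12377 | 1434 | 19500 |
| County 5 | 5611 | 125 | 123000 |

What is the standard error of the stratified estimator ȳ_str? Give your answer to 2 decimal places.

Var(ȳ_str) = Σₕ Wₕ²(1 − fₕ)sₕ²/nₕ with Wₕ = Nₕ/N, N = 17988.
County 2: Wₕ = 0.68806982; term = 0.68806982²·(1 − 0.11586006)·19500/1434 = 5.6920865.
County 5: Wₕ = 0.31193018; term = 0.31193018²·(1 − 0.02227767)·123000/125 = 93.610683.
Sum = 99.30277.
SE = √(99.30277) = 9.97.

9.97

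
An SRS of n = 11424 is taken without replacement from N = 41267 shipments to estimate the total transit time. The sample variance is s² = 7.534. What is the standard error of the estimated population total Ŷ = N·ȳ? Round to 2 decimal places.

901.21

Var(Ŷ) = N²·Var(ȳ) = N²·(1 − n/N)·s²/n.
f = 11424/41267 = 0.27683137; Var(ȳ) = 0.72316863·7.534/11424 = 4.7692161 × 10^-4.
Var(Ŷ) = 41267² · (4.7692161 × 10^-4) = 812180.95.
SE(Ŷ) = √(812180.95) = 901.21.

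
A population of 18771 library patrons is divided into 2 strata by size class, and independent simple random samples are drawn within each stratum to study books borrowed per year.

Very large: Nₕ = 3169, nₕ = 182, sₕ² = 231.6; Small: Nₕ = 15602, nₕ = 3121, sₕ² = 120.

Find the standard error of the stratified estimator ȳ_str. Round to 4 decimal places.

0.2354

Var(ȳ_str) = Σₕ Wₕ²(1 − fₕ)sₕ²/nₕ with Wₕ = Nₕ/N, N = 18771.
Very large: Wₕ = 0.16882425; term = 0.16882425²·(1 − 0.05743137)·231.6/182 = 0.03418612.
Small: Wₕ = 0.83117575; term = 0.83117575²·(1 − 0.20003846)·120/3121 = 0.021249187.
Sum = 0.055435307.
SE = √(0.055435307) = 0.2354.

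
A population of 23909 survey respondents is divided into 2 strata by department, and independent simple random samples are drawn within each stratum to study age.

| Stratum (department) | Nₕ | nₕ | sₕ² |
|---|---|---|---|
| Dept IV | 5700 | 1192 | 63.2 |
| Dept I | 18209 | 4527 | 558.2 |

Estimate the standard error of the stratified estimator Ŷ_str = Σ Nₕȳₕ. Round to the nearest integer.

Var(Ŷ_str) = Σₕ Nₕ²(1 − fₕ)sₕ²/nₕ.
Dept IV: 5700²·(1 − 1192/5700)·63.2/1192 = 1.3623842 × 10^6.
Dept I: 18209²·(1 − 4527/18209)·558.2/4527 = 3.0719562 × 10^7.
Sum = 3.2081946 × 10^7.
SE = √(3.2081946 × 10^7) = 5664.

5664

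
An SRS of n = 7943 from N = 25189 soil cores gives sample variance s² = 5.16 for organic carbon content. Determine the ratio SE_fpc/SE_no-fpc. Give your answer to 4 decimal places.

0.8274

f = n/N = 7943/25189 = 0.31533606.
SE_no-fpc = √(s²/n) = 0.025487813; SE_fpc = √((1−f)s²/n) = 0.021089743.
Ratio = √(1−f) = 0.82744422.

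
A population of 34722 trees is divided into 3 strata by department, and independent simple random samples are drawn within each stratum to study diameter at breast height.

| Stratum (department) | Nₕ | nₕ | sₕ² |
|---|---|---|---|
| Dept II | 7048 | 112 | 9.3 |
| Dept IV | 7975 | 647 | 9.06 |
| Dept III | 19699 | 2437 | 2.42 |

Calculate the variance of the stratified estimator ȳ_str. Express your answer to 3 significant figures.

Var(ȳ_str) = Σₕ Wₕ²(1 − fₕ)sₕ²/nₕ with Wₕ = Nₕ/N, N = 34722.
Dept II: Wₕ = 0.20298370; term = 0.20298370²·(1 − 0.01589103)·9.3/112 = 0.0033669017.
Dept IV: Wₕ = 0.22968147; term = 0.22968147²·(1 − 0.08112853)·9.06/647 = 6.7878245 × 10^-4.
Dept III: Wₕ = 0.56733483; term = 0.56733483²·(1 − 0.12371186)·2.42/2437 = 2.800823 × 10^-4.
Sum = 0.0043257665.

0.00433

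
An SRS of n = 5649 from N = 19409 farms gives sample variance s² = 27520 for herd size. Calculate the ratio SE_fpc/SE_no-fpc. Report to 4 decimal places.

0.8420

f = n/N = 5649/19409 = 0.29105054.
SE_no-fpc = √(s²/n) = 2.2071834; SE_fpc = √((1−f)s²/n) = 1.8584294.
Ratio = √(1−f) = 0.84199136.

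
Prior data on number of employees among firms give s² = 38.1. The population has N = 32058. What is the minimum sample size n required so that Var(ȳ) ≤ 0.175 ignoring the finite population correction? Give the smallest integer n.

218

Without fpc, n₀ = s²/D = 38.1/0.175 = 217.7143.
Rounding up, n = 218.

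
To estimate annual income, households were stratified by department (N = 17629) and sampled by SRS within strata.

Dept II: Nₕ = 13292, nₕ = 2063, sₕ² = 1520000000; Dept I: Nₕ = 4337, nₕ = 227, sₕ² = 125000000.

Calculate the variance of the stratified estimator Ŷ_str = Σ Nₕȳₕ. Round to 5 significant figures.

1.1979 × 10^14

Var(Ŷ_str) = Σₕ Nₕ²(1 − fₕ)sₕ²/nₕ.
Dept II: 13292²·(1 − 2063/13292)·1520000000/2063 = 1.0997039 × 10^14.
Dept I: 4337²·(1 − 227/4337)·125000000/227 = 9.8155672 × 10^12.
Sum = 1.1978596 × 10^14.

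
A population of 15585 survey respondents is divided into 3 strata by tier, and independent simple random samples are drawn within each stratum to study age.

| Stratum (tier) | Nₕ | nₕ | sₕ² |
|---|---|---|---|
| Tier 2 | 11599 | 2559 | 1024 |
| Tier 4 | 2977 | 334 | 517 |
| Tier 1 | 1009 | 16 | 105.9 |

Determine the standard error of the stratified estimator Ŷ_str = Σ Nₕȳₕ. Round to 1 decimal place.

7795.5

Var(Ŷ_str) = Σₕ Nₕ²(1 − fₕ)sₕ²/nₕ.
Tier 2: 11599²·(1 − 2559/11599)·1024/2559 = 4.1958374 × 10^7.
Tier 4: 2977²·(1 − 334/2977)·517/334 = 1.2179237 × 10^7.
Tier 1: 1009²·(1 − 16/1009)·105.9/16 = 6.6315705 × 10^6.
Sum = 6.0769182 × 10^7.
SE = √(6.0769182 × 10^7) = 7795.5.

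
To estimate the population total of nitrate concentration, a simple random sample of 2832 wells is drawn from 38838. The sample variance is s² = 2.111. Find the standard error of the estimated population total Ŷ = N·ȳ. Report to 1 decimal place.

Var(Ŷ) = N²·Var(ȳ) = N²·(1 − n/N)·s²/n.
f = 2832/38838 = 0.07291828; Var(ȳ) = 0.92708172·2.111/2832 = 6.9105562 × 10^-4.
Var(Ŷ) = 38838² · (6.9105562 × 10^-4) = 1.0423816 × 10^6.
SE(Ŷ) = √(1.0423816 × 10^6) = 1021.0.

1021.0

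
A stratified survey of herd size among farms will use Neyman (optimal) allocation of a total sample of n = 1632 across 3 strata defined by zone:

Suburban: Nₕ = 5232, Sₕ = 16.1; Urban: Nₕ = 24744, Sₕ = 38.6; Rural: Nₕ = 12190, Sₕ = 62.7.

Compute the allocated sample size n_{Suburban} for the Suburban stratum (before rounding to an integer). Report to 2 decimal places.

Neyman allocation: nₕ = n·NₕSₕ / Σⱼ NⱼSⱼ.
Σ NⱼSⱼ = 5232·16.1 + 24744·38.6 + 12190·62.7 = 1.8036666 × 10^6.
n_{Suburban} = 1632·5232·16.1 / (1.8036666 × 10^6) = 76.22.

76.22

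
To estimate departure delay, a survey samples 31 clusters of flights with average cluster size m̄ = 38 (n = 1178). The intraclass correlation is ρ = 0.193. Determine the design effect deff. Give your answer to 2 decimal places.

8.14

deff = 1 + (38 − 1)·0.193 = 1 + 7.141 = 8.141.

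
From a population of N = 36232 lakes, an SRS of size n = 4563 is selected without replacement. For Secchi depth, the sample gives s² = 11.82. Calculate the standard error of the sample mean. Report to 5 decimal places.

Under SRS without replacement, Var(ȳ) = (1 − f)·s²/n with f = n/N = 4563/36232 = 0.12593840.
Var(ȳ) = (1 − 0.12593840)·11.82/4563 = 0.87406160·0.0025904011 = 0.0022641701.
SE(ȳ) = √(0.0022641701) = 0.04758.

0.04758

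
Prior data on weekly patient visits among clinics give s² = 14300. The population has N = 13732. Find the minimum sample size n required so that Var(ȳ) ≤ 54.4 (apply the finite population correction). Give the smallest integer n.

Without fpc, n₀ = s²/D = 14300/54.4 = 262.8676.
With fpc, (1 − n/N)·s²/n ≤ D requires n ≥ n₀/(1 + n₀/N) = 262.8676/(1 + 262.8676/13732) = 257.9301.
Rounding up, n = 258.

258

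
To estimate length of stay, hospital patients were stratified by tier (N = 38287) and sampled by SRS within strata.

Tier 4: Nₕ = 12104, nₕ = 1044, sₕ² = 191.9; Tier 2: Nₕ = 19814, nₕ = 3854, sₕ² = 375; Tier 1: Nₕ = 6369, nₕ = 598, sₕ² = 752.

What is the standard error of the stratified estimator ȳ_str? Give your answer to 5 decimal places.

0.26326

Var(ȳ_str) = Σₕ Wₕ²(1 − fₕ)sₕ²/nₕ with Wₕ = Nₕ/N, N = 38287.
Tier 4: Wₕ = 0.31613864; term = 0.31613864²·(1 − 0.08625248)·191.9/1044 = 0.016786333.
Tier 2: Wₕ = 0.51751247; term = 0.51751247²·(1 − 0.19450893)·375/3854 = 0.020990459.
Tier 1: Wₕ = 0.16634889; term = 0.16634889²·(1 − 0.09389229)·752/598 = 0.031530895.
Sum = 0.069307687.
SE = √(0.069307687) = 0.26326.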